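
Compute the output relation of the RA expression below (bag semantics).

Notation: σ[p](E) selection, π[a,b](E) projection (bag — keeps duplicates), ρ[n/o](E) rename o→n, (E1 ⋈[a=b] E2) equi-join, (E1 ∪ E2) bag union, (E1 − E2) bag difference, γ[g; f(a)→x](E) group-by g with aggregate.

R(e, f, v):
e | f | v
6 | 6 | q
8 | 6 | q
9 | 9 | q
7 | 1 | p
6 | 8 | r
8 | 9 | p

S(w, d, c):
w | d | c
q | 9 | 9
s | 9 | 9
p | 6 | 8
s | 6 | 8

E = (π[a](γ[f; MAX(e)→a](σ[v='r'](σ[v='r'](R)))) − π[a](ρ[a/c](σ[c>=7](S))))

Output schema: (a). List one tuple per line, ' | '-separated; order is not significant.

Row counts bottom-up:
  R → 6
  σ[v='r'](R) → 1
  σ[v='r'](σ[v='r'](R)) → 1
  γ[f; MAX(e)→a](σ[v='r'](σ[v='r'](R))) → 1
  π[a](γ[f; MAX(e)→a](σ[v='r'](σ[v='r'](R)))) → 1
  S → 4
  σ[c>=7](S) → 4
  ρ[a/c](σ[c>=7](S)) → 4
  π[a](ρ[a/c](σ[c>=7](S))) → 4
  (π[a](γ[f; MAX(e)→a](σ[v='r'](σ[v='r'](R)))) − π[a](ρ[a/c](σ[c>=7](S)))) → 1

== RESULT ==
a
6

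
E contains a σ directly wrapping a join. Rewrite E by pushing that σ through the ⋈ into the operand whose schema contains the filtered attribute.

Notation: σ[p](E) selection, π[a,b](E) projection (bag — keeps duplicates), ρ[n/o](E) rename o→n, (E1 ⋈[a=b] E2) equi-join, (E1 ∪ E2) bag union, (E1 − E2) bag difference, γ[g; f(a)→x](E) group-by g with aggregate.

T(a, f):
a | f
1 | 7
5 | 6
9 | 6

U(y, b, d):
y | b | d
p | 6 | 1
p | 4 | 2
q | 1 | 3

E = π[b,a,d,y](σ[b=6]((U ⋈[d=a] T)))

σ filters on b, owned by the left side.
E' = π[b,a,d,y]((σ[b=6](U) ⋈[d=a] T))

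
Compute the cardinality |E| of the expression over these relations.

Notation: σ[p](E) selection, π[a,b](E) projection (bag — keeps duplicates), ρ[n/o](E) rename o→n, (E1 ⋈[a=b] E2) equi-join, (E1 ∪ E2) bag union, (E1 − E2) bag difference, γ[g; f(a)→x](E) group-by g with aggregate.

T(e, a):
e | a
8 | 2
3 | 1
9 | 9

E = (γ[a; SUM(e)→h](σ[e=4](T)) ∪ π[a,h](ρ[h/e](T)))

Stepwise |·|:
  T → 3
  σ[e=4](T) → 0
  γ[a; SUM(e)→h](σ[e=4](T)) → 0
  T → 3
  ρ[h/e](T) → 3
  π[a,h](ρ[h/e](T)) → 3
  (γ[a; SUM(e)→h](σ[e=4](T)) ∪ π[a,h](ρ[h/e](T))) → 3

|E| = 3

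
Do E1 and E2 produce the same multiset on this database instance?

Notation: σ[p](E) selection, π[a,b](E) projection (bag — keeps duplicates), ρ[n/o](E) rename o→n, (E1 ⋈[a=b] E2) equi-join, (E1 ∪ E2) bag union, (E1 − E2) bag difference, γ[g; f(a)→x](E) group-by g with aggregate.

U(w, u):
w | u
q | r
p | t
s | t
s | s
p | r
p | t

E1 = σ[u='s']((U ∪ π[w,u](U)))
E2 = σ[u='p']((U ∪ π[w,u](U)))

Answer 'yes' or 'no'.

E1 subexpression sizes:
  U → 6
  U → 6
  π[w,u](U) → 6
  (U ∪ π[w,u](U)) → 12
  σ[u='s']((U ∪ π[w,u](U))) → 2
E2 subexpression sizes:
  U → 6
  U → 6
  π[w,u](U) → 6
  (U ∪ π[w,u](U)) → 12
  σ[u='p']((U ∪ π[w,u](U))) → 0

E1 result:
w | u
s | s
s | s
E2 result:
w | u
(0 rows)
Witness: ('s', 's') appears 2× in E1 but 0× in E2.

no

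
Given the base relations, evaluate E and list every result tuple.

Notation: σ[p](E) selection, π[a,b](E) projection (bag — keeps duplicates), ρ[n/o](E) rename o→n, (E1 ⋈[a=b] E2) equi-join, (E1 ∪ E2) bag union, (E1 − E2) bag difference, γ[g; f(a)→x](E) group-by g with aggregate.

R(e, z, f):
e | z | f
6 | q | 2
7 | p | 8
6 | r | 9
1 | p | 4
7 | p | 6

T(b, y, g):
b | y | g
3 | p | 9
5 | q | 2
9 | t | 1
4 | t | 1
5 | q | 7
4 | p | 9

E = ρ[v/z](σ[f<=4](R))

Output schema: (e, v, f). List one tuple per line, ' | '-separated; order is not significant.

Stepwise |·|:
  R → 5
  σ[f<=4](R) → 2
  ρ[v/z](σ[f<=4](R)) → 2

== RESULT ==
e | v | f
1 | p | 4
6 | q | 2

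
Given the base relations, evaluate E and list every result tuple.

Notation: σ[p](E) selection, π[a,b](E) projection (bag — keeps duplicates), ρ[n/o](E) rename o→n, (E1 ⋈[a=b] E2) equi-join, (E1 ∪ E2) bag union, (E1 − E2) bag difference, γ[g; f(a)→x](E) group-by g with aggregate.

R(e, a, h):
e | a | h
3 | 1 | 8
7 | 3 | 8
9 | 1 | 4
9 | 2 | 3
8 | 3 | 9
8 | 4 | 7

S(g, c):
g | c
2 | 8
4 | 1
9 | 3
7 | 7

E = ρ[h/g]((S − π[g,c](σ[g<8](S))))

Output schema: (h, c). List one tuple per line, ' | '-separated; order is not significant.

Subexpression sizes:
  S → 4
  S → 4
  σ[g<8](S) → 3
  π[g,c](σ[g<8](S)) → 3
  (S − π[g,c](σ[g<8](S))) → 1
  ρ[h/g]((S − π[g,c](σ[g<8](S)))) → 1

== RESULT ==
h | c
9 | 3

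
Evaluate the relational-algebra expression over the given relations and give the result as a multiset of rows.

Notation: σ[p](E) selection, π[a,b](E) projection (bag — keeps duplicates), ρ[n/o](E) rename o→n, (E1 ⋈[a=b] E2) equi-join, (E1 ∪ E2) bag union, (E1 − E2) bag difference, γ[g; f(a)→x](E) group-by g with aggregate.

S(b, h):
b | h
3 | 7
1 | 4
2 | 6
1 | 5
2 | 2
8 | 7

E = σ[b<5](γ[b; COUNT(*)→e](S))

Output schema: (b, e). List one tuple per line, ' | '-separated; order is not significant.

Row counts bottom-up:
  S → 6
  γ[b; COUNT(*)→e](S) → 4
  σ[b<5](γ[b; COUNT(*)→e](S)) → 3

== RESULT ==
b | e
1 | 2
2 | 2
3 | 1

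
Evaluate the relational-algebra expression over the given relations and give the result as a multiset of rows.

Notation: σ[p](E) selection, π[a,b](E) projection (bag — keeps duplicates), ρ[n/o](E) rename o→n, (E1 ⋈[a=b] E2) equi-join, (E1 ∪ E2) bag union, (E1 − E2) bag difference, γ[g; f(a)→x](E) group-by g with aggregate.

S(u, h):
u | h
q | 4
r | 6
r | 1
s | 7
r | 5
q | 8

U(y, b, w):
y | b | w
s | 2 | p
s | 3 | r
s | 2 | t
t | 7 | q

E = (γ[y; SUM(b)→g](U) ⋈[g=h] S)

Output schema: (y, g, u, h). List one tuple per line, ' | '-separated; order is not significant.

Stepwise |·|:
  U → 4
  γ[y; SUM(b)→g](U) → 2
  S → 6
  (γ[y; SUM(b)→g](U) ⋈[g=h] S) → 2

== RESULT ==
y | g | u | h
s | 7 | s | 7
t | 7 | s | 7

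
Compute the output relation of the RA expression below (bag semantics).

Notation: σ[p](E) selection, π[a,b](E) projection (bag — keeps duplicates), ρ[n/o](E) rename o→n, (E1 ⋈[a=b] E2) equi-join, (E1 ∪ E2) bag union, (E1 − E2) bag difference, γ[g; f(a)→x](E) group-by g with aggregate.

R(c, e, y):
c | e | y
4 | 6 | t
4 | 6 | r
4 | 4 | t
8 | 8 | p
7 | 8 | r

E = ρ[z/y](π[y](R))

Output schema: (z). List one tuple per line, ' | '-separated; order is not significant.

Row counts bottom-up:
  R → 5
  π[y](R) → 5
  ρ[z/y](π[y](R)) → 5

== RESULT ==
z
p
r
r
t
t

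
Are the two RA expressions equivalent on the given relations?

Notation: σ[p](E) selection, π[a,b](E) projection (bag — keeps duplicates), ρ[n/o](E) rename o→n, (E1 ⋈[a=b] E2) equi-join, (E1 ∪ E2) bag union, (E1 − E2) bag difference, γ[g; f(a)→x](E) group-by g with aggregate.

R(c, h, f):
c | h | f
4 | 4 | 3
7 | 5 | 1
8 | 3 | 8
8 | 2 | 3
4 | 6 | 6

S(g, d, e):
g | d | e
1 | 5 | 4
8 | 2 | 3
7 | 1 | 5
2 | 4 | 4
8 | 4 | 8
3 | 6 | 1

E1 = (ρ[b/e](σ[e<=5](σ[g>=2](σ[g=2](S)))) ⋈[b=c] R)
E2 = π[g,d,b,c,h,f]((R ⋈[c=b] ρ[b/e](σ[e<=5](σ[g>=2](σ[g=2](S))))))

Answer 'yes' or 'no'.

E1 row counts bottom-up:
  S → 6
  σ[g=2](S) → 1
  σ[g>=2](σ[g=2](S)) → 1
  σ[e<=5](σ[g>=2](σ[g=2](S))) → 1
  ρ[b/e](σ[e<=5](σ[g>=2](σ[g=2](S)))) → 1
  R → 5
  (ρ[b/e](σ[e<=5](σ[g>=2](σ[g=2](S)))) ⋈[b=c] R) → 2
E2 row counts bottom-up:
  R → 5
  S → 6
  σ[g=2](S) → 1
  σ[g>=2](σ[g=2](S)) → 1
  σ[e<=5](σ[g>=2](σ[g=2](S))) → 1
  ρ[b/e](σ[e<=5](σ[g>=2](σ[g=2](S)))) → 1
  (R ⋈[c=b] ρ[b/e](σ[e<=5](σ[g>=2](σ[g=2](S))))) → 2
  π[g,d,b,c,h,f]((R ⋈[c=b] ρ[b/e](σ[e<=5](σ[g>=2](σ[g=2](S)))))) → 2

E1 and E2 produce the same multiset:
g | d | b | c | h | f
2 | 4 | 4 | 4 | 4 | 3
2 | 4 | 4 | 4 | 6 | 6

yes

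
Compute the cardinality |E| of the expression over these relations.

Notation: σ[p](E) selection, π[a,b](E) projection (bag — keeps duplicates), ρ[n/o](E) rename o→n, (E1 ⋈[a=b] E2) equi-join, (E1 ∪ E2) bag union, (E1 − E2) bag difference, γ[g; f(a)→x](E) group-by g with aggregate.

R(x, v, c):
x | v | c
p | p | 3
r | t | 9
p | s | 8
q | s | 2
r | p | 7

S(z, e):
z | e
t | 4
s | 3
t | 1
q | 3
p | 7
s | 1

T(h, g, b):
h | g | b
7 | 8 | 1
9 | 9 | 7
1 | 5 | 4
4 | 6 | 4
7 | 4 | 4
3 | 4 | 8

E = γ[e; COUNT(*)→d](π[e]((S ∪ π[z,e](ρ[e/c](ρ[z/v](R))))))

Subexpression sizes:
  S → 6
  R → 5
  ρ[z/v](R) → 5
  ρ[e/c](ρ[z/v](R)) → 5
  π[z,e](ρ[e/c](ρ[z/v](R))) → 5
  (S ∪ π[z,e](ρ[e/c](ρ[z/v](R)))) → 11
  π[e]((S ∪ π[z,e](ρ[e/c](ρ[z/v](R))))) → 11
  γ[e; COUNT(*)→d](π[e]((S ∪ π[z,e](ρ[e/c](ρ[z/v](R)))))) → 7

|E| = 7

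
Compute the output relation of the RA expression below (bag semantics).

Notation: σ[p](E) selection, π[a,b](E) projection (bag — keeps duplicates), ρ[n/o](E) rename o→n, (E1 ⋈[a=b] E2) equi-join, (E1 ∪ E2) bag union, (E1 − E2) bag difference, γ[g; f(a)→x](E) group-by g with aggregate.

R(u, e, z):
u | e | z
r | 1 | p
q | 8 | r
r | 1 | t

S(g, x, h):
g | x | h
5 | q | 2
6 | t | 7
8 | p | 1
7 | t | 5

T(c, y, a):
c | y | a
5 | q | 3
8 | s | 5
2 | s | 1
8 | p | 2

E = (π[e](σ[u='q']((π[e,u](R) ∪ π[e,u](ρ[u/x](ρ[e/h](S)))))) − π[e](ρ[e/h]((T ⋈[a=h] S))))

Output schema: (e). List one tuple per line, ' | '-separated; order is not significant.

Subexpression sizes:
  R → 3
  π[e,u](R) → 3
  S → 4
  ρ[e/h](S) → 4
  ρ[u/x](ρ[e/h](S)) → 4
  π[e,u](ρ[u/x](ρ[e/h](S))) → 4
  (π[e,u](R) ∪ π[e,u](ρ[u/x](ρ[e/h](S)))) → 7
  σ[u='q']((π[e,u](R) ∪ π[e,u](ρ[u/x](ρ[e/h](S))))) → 2
  π[e](σ[u='q']((π[e,u](R) ∪ π[e,u](ρ[u/x](ρ[e/h](S)))))) → 2
  T → 4
  S → 4
  (T ⋈[a=h] S) → 3
  ρ[e/h]((T ⋈[a=h] S)) → 3
  π[e](ρ[e/h]((T ⋈[a=h] S))) → 3
  (π[e](σ[u='q']((π[e,u](R) ∪ π[e,u](ρ[u/x](ρ[e/h](S)))))) − π[e](ρ[e/h]((T ⋈[a=h] S)))) → 1

== RESULT ==
e
8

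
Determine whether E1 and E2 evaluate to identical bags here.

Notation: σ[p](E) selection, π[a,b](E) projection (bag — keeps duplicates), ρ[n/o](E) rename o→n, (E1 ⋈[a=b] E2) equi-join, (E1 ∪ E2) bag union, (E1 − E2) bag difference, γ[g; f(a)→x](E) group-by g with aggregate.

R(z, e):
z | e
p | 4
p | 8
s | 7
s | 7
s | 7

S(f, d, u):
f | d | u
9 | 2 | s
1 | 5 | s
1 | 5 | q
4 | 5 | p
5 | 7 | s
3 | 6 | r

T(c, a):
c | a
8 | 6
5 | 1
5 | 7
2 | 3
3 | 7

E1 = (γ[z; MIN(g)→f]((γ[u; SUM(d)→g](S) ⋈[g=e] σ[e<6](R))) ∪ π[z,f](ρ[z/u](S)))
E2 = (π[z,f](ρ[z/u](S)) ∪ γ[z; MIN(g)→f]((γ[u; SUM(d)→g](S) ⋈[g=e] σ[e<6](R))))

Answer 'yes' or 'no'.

E1 per-node cardinality:
  S → 6
  γ[u; SUM(d)→g](S) → 4
  R → 5
  σ[e<6](R) → 1
  (γ[u; SUM(d)→g](S) ⋈[g=e] σ[e<6](R)) → 0
  γ[z; MIN(g)→f]((γ[u; SUM(d)→g](S) ⋈[g=e] σ[e<6](R))) → 0
  S → 6
  ρ[z/u](S) → 6
  π[z,f](ρ[z/u](S)) → 6
  (γ[z; MIN(g)→f]((γ[u; SUM(d)→g](S) ⋈[g=e] σ[e<6](R))) ∪ π[z,f](ρ[z/u](S))) → 6
E2 per-node cardinality:
  S → 6
  ρ[z/u](S) → 6
  π[z,f](ρ[z/u](S)) → 6
  S → 6
  γ[u; SUM(d)→g](S) → 4
  R → 5
  σ[e<6](R) → 1
  (γ[u; SUM(d)→g](S) ⋈[g=e] σ[e<6](R)) → 0
  γ[z; MIN(g)→f]((γ[u; SUM(d)→g](S) ⋈[g=e] σ[e<6](R))) → 0
  (π[z,f](ρ[z/u](S)) ∪ γ[z; MIN(g)→f]((γ[u; SUM(d)→g](S) ⋈[g=e] σ[e<6](R)))) → 6

E1 and E2 produce the same multiset:
z | f
p | 4
q | 1
r | 3
s | 1
s | 5
s | 9

yes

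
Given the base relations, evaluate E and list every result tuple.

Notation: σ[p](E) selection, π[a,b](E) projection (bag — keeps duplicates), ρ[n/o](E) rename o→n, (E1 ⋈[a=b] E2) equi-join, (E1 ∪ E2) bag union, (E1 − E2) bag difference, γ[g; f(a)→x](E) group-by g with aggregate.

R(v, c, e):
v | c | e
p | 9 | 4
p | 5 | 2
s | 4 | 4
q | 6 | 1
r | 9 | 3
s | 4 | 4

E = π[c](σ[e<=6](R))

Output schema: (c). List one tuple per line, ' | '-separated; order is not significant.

Per-node cardinality:
  R → 6
  σ[e<=6](R) → 6
  π[c](σ[e<=6](R)) → 6

== RESULT ==
c
4
4
5
6
9
9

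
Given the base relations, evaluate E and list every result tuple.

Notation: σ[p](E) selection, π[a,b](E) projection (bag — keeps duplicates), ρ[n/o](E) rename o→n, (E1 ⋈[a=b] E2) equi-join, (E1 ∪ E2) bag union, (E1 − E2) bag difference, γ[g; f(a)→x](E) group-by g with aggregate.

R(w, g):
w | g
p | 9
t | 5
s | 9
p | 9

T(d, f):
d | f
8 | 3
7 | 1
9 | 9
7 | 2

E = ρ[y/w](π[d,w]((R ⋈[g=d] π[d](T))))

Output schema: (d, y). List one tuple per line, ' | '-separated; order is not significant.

Stepwise |·|:
  R → 4
  T → 4
  π[d](T) → 4
  (R ⋈[g=d] π[d](T)) → 3
  π[d,w]((R ⋈[g=d] π[d](T))) → 3
  ρ[y/w](π[d,w]((R ⋈[g=d] π[d](T)))) → 3

== RESULT ==
d | y
9 | p
9 | p
9 | s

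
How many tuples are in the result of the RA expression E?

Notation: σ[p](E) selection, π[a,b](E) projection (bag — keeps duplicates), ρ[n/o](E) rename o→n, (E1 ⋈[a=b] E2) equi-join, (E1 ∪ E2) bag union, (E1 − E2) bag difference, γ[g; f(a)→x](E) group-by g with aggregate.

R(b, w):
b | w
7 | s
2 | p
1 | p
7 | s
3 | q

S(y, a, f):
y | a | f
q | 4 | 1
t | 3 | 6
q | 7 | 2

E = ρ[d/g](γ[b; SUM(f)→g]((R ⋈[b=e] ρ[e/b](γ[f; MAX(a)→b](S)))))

Row counts bottom-up:
  R → 5
  S → 3
  γ[f; MAX(a)→b](S) → 3
  ρ[e/b](γ[f; MAX(a)→b](S)) → 3
  (R ⋈[b=e] ρ[e/b](γ[f; MAX(a)→b](S))) → 3
  γ[b; SUM(f)→g]((R ⋈[b=e] ρ[e/b](γ[f; MAX(a)→b](S)))) → 2
  ρ[d/g](γ[b; SUM(f)→g]((R ⋈[b=e] ρ[e/b](γ[f; MAX(a)→b](S))))) → 2

|E| = 2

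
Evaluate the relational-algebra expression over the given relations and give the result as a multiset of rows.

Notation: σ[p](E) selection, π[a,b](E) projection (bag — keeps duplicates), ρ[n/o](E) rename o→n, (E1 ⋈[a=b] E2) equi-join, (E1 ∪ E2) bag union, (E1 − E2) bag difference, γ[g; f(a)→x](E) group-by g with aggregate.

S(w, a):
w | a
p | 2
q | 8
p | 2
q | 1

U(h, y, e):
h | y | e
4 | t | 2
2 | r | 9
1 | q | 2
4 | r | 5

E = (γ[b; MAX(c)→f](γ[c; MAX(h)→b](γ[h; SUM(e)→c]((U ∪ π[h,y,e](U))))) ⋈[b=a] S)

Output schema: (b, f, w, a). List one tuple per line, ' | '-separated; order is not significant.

Row counts bottom-up:
  U → 4
  U → 4
  π[h,y,e](U) → 4
  (U ∪ π[h,y,e](U)) → 8
  γ[h; SUM(e)→c]((U ∪ π[h,y,e](U))) → 3
  γ[c; MAX(h)→b](γ[h; SUM(e)→c]((U ∪ π[h,y,e](U)))) → 3
  γ[b; MAX(c)→f](γ[c; MAX(h)→b](γ[h; SUM(e)→c]((U ∪ π[h,y,e](U))))) → 3
  S → 4
  (γ[b; MAX(c)→f](γ[c; MAX(h)→b](γ[h; SUM(e)→c]((U ∪ π[h,y,e](U))))) ⋈[b=a] S) → 3

== RESULT ==
b | f | w | a
1 | 4 | q | 1
2 | 18 | p | 2
2 | 18 | p | 2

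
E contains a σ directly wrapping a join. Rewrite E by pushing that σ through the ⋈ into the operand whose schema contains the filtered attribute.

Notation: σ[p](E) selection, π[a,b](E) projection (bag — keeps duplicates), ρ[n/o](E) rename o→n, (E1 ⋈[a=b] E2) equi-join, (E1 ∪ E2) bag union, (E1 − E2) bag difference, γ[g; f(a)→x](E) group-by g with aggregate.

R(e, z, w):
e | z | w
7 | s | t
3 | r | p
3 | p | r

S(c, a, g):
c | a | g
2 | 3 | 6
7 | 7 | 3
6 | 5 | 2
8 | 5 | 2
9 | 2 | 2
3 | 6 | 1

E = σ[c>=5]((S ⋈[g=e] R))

σ filters on c, owned by the left side.
E' = (σ[c>=5](S) ⋈[g=e] R)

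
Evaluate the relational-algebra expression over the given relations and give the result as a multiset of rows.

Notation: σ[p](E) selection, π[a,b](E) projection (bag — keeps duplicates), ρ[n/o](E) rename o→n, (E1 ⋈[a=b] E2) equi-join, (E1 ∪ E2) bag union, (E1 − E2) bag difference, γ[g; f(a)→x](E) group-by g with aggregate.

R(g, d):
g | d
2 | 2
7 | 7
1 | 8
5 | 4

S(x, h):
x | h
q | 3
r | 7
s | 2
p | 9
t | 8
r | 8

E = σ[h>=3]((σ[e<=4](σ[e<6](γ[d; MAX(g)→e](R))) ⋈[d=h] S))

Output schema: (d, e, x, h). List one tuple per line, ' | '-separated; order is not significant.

Stepwise |·|:
  R → 4
  γ[d; MAX(g)→e](R) → 4
  σ[e<6](γ[d; MAX(g)→e](R)) → 3
  σ[e<=4](σ[e<6](γ[d; MAX(g)→e](R))) → 2
  S → 6
  (σ[e<=4](σ[e<6](γ[d; MAX(g)→e](R))) ⋈[d=h] S) → 3
  σ[h>=3]((σ[e<=4](σ[e<6](γ[d; MAX(g)→e](R))) ⋈[d=h] S)) → 2

== RESULT ==
d | e | x | h
8 | 1 | r | 8
8 | 1 | t | 8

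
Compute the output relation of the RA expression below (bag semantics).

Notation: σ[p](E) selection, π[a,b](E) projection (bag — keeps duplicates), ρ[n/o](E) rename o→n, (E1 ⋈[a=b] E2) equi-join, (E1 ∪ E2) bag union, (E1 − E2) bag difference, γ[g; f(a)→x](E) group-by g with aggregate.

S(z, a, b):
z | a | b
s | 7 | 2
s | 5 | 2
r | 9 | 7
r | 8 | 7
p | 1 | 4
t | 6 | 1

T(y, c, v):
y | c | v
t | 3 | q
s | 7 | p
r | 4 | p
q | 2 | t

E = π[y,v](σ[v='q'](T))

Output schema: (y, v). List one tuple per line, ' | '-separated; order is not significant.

Per-node cardinality:
  T → 4
  σ[v='q'](T) → 1
  π[y,v](σ[v='q'](T)) → 1

== RESULT ==
y | v
t | q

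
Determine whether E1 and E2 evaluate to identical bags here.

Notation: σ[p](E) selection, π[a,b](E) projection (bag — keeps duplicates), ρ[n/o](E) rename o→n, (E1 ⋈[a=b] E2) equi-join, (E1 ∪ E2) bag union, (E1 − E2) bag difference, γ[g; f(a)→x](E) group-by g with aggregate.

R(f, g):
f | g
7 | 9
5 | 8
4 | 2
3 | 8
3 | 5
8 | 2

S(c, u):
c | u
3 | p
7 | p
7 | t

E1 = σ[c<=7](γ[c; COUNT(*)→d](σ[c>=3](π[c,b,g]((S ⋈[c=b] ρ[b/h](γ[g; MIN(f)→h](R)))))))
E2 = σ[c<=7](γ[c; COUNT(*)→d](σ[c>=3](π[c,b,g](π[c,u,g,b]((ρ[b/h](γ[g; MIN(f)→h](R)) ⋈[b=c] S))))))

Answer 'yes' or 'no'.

E1 row counts bottom-up:
  S → 3
  R → 6
  γ[g; MIN(f)→h](R) → 4
  ρ[b/h](γ[g; MIN(f)→h](R)) → 4
  (S ⋈[c=b] ρ[b/h](γ[g; MIN(f)→h](R))) → 4
  π[c,b,g]((S ⋈[c=b] ρ[b/h](γ[g; MIN(f)→h](R)))) → 4
  σ[c>=3](π[c,b,g]((S ⋈[c=b] ρ[b/h](γ[g; MIN(f)→h](R))))) → 4
  γ[c; COUNT(*)→d](σ[c>=3](π[c,b,g]((S ⋈[c=b] ρ[b/h](γ[g; MIN(f)→h](R)))))) → 2
  σ[c<=7](γ[c; COUNT(*)→d](σ[c>=3](π[c,b,g]((S ⋈[c=b] ρ[b/h](γ[g; MIN(f)→h](R))))))) → 2
E2 row counts bottom-up:
  R → 6
  γ[g; MIN(f)→h](R) → 4
  ρ[b/h](γ[g; MIN(f)→h](R)) → 4
  S → 3
  (ρ[b/h](γ[g; MIN(f)→h](R)) ⋈[b=c] S) → 4
  π[c,u,g,b]((ρ[b/h](γ[g; MIN(f)→h](R)) ⋈[b=c] S)) → 4
  π[c,b,g](π[c,u,g,b]((ρ[b/h](γ[g; MIN(f)→h](R)) ⋈[b=c] S))) → 4
  σ[c>=3](π[c,b,g](π[c,u,g,b]((ρ[b/h](γ[g; MIN(f)→h](R)) ⋈[b=c] S)))) → 4
  γ[c; COUNT(*)→d](σ[c>=3](π[c,b,g](π[c,u,g,b]((ρ[b/h](γ[g; MIN(f)→h](R)) ⋈[b=c] S))))) → 2
  σ[c<=7](γ[c; COUNT(*)→d](σ[c>=3](π[c,b,g](π[c,u,g,b]((ρ[b/h](γ[g; MIN(f)→h](R)) ⋈[b=c] S)))))) → 2

E1 and E2 produce the same multiset:
c | d
3 | 2
7 | 2

yes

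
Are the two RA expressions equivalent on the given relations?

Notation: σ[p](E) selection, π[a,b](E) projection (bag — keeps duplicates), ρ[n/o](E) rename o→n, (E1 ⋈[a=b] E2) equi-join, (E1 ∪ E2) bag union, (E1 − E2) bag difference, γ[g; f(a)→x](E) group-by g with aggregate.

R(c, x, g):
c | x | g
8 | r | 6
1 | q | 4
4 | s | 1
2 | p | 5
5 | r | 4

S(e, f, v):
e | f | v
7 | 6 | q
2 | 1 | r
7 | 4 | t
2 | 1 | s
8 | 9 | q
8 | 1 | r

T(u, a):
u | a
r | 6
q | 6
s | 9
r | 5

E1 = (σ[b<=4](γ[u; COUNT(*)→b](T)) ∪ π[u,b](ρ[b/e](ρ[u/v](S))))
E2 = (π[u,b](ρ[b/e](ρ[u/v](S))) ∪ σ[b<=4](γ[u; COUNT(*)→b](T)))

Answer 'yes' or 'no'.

E1 per-node cardinality:
  T → 4
  γ[u; COUNT(*)→b](T) → 3
  σ[b<=4](γ[u; COUNT(*)→b](T)) → 3
  S → 6
  ρ[u/v](S) → 6
  ρ[b/e](ρ[u/v](S)) → 6
  π[u,b](ρ[b/e](ρ[u/v](S))) → 6
  (σ[b<=4](γ[u; COUNT(*)→b](T)) ∪ π[u,b](ρ[b/e](ρ[u/v](S)))) → 9
E2 per-node cardinality:
  S → 6
  ρ[u/v](S) → 6
  ρ[b/e](ρ[u/v](S)) → 6
  π[u,b](ρ[b/e](ρ[u/v](S))) → 6
  T → 4
  γ[u; COUNT(*)→b](T) → 3
  σ[b<=4](γ[u; COUNT(*)→b](T)) → 3
  (π[u,b](ρ[b/e](ρ[u/v](S))) ∪ σ[b<=4](γ[u; COUNT(*)→b](T))) → 9

E1 and E2 produce the same multiset:
u | b
q | 1
q | 7
q | 8
r | 2
r | 2
r | 8
s | 1
s | 2
t | 7

yes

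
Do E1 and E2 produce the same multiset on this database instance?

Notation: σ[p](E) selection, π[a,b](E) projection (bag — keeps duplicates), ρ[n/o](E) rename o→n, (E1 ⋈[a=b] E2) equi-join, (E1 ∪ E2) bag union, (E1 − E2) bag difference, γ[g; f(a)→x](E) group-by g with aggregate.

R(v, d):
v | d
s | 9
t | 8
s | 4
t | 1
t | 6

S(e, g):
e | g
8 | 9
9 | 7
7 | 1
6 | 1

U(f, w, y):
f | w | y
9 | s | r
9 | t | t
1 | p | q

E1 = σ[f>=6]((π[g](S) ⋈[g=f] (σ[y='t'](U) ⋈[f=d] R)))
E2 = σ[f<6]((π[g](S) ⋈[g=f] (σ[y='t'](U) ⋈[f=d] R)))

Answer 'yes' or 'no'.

E1 per-node cardinality:
  S → 4
  π[g](S) → 4
  U → 3
  σ[y='t'](U) → 1
  R → 5
  (σ[y='t'](U) ⋈[f=d] R) → 1
  (π[g](S) ⋈[g=f] (σ[y='t'](U) ⋈[f=d] R)) → 1
  σ[f>=6]((π[g](S) ⋈[g=f] (σ[y='t'](U) ⋈[f=d] R))) → 1
E2 per-node cardinality:
  S → 4
  π[g](S) → 4
  U → 3
  σ[y='t'](U) → 1
  R → 5
  (σ[y='t'](U) ⋈[f=d] R) → 1
  (π[g](S) ⋈[g=f] (σ[y='t'](U) ⋈[f=d] R)) → 1
  σ[f<6]((π[g](S) ⋈[g=f] (σ[y='t'](U) ⋈[f=d] R))) → 0

E1 result:
g | f | w | y | v | d
9 | 9 | t | t | s | 9
E2 result:
g | f | w | y | v | d
(0 rows)
Witness: (9, 9, 't', 't', 's', 9) appears 1× in E1 but 0× in E2.

no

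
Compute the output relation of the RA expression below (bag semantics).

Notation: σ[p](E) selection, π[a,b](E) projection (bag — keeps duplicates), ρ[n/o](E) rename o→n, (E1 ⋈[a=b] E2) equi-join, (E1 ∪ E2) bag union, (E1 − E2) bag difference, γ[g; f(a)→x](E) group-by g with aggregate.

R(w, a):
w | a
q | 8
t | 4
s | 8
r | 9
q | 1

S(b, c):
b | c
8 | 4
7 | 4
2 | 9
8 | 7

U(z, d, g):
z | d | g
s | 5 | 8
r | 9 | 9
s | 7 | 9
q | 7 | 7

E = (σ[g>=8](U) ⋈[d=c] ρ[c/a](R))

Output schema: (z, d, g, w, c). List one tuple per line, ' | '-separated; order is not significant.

Subexpression sizes:
  U → 4
  σ[g>=8](U) → 3
  R → 5
  ρ[c/a](R) → 5
  (σ[g>=8](U) ⋈[d=c] ρ[c/a](R)) → 1

== RESULT ==
z | d | g | w | c
r | 9 | 9 | r | 9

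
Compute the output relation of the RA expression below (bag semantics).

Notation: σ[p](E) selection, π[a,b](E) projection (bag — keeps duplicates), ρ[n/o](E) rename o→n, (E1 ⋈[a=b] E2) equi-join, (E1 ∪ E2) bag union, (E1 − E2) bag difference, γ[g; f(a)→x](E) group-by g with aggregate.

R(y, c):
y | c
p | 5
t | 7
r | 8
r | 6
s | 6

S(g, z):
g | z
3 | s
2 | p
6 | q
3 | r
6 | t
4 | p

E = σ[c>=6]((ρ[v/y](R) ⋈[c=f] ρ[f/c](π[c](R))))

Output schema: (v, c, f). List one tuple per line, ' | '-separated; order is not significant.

Per-node cardinality:
  R → 5
  ρ[v/y](R) → 5
  R → 5
  π[c](R) → 5
  ρ[f/c](π[c](R)) → 5
  (ρ[v/y](R) ⋈[c=f] ρ[f/c](π[c](R))) → 7
  σ[c>=6]((ρ[v/y](R) ⋈[c=f] ρ[f/c](π[c](R)))) → 6

== RESULT ==
v | c | f
r | 6 | 6
r | 6 | 6
r | 8 | 8
s | 6 | 6
s | 6 | 6
t | 7 | 7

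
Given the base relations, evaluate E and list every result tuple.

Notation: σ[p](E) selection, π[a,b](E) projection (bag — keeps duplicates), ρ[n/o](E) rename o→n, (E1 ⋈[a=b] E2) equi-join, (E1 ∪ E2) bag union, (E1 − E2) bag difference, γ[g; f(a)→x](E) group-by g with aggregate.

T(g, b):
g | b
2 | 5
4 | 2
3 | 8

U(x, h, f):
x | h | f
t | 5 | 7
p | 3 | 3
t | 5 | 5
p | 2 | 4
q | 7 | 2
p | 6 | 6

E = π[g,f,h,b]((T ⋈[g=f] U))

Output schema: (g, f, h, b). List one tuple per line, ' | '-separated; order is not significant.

Per-node cardinality:
  T → 3
  U → 6
  (T ⋈[g=f] U) → 3
  π[g,f,h,b]((T ⋈[g=f] U)) → 3

== RESULT ==
g | f | h | b
2 | 2 | 7 | 5
3 | 3 | 3 | 8
4 | 4 | 2 | 2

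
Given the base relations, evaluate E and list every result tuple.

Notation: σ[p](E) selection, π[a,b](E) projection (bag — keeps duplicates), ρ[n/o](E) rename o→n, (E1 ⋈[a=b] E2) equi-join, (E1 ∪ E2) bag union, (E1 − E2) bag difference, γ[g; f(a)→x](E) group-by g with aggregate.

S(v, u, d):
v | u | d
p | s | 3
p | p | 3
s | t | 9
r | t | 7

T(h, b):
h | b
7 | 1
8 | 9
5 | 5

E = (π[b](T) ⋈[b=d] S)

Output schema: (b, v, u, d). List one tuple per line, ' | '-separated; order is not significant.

Stepwise |·|:
  T → 3
  π[b](T) → 3
  S → 4
  (π[b](T) ⋈[b=d] S) → 1

== RESULT ==
b | v | u | d
9 | s | t | 9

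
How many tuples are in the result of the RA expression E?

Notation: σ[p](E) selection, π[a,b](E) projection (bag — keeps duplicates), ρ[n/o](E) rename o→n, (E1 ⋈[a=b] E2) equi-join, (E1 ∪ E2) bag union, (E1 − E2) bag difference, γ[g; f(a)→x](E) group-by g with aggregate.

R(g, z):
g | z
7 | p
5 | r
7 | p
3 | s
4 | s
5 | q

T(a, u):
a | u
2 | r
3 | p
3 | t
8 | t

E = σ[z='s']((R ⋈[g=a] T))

Stepwise |·|:
  R → 6
  T → 4
  (R ⋈[g=a] T) → 2
  σ[z='s']((R ⋈[g=a] T)) → 2

|E| = 2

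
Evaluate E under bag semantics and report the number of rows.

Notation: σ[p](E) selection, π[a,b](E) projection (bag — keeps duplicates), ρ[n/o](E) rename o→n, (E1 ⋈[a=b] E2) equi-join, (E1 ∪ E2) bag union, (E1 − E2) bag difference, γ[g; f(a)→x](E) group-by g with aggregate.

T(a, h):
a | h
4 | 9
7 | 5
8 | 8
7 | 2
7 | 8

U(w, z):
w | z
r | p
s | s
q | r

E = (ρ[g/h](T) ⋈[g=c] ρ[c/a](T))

Stepwise |·|:
  T → 5
  ρ[g/h](T) → 5
  T → 5
  ρ[c/a](T) → 5
  (ρ[g/h](T) ⋈[g=c] ρ[c/a](T)) → 2

|E| = 2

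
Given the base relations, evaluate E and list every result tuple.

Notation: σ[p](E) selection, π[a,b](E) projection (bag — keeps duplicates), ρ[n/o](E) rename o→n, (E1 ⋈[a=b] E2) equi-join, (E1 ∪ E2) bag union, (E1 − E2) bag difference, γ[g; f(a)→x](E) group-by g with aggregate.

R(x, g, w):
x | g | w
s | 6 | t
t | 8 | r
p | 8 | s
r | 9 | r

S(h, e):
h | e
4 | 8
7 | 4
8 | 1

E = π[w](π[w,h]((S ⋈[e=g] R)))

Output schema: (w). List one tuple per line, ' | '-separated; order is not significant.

Per-node cardinality:
  S → 3
  R → 4
  (S ⋈[e=g] R) → 2
  π[w,h]((S ⋈[e=g] R)) → 2
  π[w](π[w,h]((S ⋈[e=g] R))) → 2

== RESULT ==
w
r
s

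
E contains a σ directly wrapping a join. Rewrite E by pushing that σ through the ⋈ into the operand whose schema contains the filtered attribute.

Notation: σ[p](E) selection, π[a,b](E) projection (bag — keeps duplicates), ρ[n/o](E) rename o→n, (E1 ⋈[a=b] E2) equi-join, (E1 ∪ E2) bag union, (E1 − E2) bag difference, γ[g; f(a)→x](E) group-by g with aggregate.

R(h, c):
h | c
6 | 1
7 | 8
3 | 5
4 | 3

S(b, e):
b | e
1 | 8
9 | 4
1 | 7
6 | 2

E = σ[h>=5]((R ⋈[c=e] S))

σ filters on h, owned by the left side.
E' = (σ[h>=5](R) ⋈[c=e] S)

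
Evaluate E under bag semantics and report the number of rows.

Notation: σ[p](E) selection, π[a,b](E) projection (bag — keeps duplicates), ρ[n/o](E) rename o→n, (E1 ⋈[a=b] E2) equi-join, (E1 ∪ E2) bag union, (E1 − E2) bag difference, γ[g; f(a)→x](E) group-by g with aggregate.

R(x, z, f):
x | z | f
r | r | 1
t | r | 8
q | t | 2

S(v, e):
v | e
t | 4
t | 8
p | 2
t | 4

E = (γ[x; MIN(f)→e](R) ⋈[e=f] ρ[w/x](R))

Row counts bottom-up:
  R → 3
  γ[x; MIN(f)→e](R) → 3
  R → 3
  ρ[w/x](R) → 3
  (γ[x; MIN(f)→e](R) ⋈[e=f] ρ[w/x](R)) → 3

|E| = 3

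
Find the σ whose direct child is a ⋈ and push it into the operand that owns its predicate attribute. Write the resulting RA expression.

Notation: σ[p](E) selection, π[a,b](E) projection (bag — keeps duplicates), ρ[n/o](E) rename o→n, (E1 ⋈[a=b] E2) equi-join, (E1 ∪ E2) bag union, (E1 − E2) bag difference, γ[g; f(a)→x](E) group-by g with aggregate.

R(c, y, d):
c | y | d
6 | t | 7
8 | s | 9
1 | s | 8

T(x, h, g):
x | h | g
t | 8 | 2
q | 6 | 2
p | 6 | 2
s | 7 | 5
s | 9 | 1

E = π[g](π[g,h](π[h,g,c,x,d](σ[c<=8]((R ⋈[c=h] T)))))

σ filters on c, owned by the left side.
E' = π[g](π[g,h](π[h,g,c,x,d]((σ[c<=8](R) ⋈[c=h] T))))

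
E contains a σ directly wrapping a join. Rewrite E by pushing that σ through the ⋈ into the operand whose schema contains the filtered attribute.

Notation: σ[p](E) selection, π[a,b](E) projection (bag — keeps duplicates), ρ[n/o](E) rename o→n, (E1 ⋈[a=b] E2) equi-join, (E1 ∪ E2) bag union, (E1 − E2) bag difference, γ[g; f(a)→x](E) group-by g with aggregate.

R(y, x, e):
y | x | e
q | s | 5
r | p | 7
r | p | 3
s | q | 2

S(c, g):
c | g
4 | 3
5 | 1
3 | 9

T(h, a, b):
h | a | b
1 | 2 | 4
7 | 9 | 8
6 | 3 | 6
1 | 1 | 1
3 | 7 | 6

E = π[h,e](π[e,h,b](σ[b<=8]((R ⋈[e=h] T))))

σ filters on b, owned by the right side.
E' = π[h,e](π[e,h,b]((R ⋈[e=h] σ[b<=8](T))))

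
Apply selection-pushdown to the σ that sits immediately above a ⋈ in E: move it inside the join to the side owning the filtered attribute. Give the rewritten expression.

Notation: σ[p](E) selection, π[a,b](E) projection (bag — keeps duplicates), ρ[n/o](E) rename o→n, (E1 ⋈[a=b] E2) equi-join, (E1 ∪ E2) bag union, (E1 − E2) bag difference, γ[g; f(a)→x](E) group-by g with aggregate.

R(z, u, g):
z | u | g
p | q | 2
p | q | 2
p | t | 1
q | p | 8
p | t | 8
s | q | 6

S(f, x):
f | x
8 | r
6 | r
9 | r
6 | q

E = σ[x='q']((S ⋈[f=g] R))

σ filters on x, owned by the left side.
E' = (σ[x='q'](S) ⋈[f=g] R)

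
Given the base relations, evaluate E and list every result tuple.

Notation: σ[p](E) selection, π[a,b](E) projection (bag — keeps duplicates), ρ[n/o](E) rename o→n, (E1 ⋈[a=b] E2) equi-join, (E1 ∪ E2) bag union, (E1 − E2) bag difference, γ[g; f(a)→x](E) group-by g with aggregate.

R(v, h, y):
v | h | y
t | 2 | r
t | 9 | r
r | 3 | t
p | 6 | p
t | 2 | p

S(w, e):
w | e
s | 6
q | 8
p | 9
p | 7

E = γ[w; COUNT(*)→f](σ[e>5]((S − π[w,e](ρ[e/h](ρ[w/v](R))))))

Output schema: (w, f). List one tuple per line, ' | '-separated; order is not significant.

Subexpression sizes:
  S → 4
  R → 5
  ρ[w/v](R) → 5
  ρ[e/h](ρ[w/v](R)) → 5
  π[w,e](ρ[e/h](ρ[w/v](R))) → 5
  (S − π[w,e](ρ[e/h](ρ[w/v](R)))) → 4
  σ[e>5]((S − π[w,e](ρ[e/h](ρ[w/v](R))))) → 4
  γ[w; COUNT(*)→f](σ[e>5]((S − π[w,e](ρ[e/h](ρ[w/v](R)))))) → 3

== RESULT ==
w | f
p | 2
q | 1
s | 1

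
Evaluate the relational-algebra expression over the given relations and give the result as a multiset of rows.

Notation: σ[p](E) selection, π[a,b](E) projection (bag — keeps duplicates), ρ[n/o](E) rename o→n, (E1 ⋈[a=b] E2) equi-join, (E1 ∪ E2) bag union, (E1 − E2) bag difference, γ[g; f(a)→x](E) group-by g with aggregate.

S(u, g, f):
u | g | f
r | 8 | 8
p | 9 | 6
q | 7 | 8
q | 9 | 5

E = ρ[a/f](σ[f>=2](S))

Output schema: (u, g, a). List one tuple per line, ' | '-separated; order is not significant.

Stepwise |·|:
  S → 4
  σ[f>=2](S) → 4
  ρ[a/f](σ[f>=2](S)) → 4

== RESULT ==
u | g | a
p | 9 | 6
q | 7 | 8
q | 9 | 5
r | 8 | 8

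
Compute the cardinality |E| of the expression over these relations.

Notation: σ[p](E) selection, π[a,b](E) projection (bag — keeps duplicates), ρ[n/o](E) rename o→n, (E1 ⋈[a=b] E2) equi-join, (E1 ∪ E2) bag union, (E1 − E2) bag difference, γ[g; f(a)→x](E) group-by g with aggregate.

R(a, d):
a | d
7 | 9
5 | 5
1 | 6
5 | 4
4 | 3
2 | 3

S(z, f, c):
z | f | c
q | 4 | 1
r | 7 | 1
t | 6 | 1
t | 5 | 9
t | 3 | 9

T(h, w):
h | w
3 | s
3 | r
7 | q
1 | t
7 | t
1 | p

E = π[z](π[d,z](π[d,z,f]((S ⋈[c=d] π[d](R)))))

Subexpression sizes:
  S → 5
  R → 6
  π[d](R) → 6
  (S ⋈[c=d] π[d](R)) → 2
  π[d,z,f]((S ⋈[c=d] π[d](R))) → 2
  π[d,z](π[d,z,f]((S ⋈[c=d] π[d](R)))) → 2
  π[z](π[d,z](π[d,z,f]((S ⋈[c=d] π[d](R))))) → 2

|E| = 2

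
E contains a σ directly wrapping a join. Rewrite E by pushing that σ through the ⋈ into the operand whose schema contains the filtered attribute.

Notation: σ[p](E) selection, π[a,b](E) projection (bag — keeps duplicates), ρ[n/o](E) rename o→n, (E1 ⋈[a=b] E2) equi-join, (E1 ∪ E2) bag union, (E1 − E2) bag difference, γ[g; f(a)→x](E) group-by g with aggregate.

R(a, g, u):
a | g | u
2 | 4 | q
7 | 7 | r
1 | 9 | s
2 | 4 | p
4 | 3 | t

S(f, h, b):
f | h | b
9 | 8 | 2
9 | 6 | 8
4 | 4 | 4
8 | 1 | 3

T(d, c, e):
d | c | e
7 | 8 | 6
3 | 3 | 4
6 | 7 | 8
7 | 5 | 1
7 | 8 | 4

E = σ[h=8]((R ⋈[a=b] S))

σ filters on h, owned by the right side.
E' = (R ⋈[a=b] σ[h=8](S))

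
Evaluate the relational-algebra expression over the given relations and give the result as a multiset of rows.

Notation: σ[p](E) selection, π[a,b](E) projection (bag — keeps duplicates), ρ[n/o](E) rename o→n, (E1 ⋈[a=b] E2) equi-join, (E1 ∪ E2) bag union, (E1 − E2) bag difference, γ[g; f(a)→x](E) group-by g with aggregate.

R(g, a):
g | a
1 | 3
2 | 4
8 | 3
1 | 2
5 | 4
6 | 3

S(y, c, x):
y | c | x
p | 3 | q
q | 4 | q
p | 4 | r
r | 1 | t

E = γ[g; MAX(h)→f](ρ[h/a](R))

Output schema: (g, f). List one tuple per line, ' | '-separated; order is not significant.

Row counts bottom-up:
  R → 6
  ρ[h/a](R) → 6
  γ[g; MAX(h)→f](ρ[h/a](R)) → 5

== RESULT ==
g | f
1 | 3
2 | 4
5 | 4
6 | 3
8 | 3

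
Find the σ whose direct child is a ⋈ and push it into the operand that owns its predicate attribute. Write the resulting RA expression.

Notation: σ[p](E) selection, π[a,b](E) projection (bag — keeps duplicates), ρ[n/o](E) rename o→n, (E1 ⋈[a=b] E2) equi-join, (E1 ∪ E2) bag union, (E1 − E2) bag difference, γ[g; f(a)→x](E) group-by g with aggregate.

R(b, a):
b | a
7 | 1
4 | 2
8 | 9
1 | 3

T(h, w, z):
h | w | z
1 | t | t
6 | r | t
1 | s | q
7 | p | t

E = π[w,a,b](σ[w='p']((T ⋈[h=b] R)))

σ filters on w, owned by the left side.
E' = π[w,a,b]((σ[w='p'](T) ⋈[h=b] R))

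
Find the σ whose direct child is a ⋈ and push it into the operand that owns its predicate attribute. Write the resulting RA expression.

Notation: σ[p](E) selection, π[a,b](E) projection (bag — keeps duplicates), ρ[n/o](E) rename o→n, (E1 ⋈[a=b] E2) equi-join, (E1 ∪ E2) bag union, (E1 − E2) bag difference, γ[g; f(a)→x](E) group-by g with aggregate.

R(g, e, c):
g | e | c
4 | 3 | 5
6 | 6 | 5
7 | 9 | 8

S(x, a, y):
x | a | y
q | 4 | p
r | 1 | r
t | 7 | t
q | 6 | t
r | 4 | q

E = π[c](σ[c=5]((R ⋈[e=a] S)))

σ filters on c, owned by the left side.
E' = π[c]((σ[c=5](R) ⋈[e=a] S))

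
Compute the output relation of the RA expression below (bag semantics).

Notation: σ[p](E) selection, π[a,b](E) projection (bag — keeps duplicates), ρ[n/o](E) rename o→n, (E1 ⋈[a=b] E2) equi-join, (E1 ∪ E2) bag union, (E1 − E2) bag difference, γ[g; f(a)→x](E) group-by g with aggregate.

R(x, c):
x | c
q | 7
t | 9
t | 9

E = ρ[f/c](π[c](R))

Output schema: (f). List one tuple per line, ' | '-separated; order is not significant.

Subexpression sizes:
  R → 3
  π[c](R) → 3
  ρ[f/c](π[c](R)) → 3

== RESULT ==
f
7
9
9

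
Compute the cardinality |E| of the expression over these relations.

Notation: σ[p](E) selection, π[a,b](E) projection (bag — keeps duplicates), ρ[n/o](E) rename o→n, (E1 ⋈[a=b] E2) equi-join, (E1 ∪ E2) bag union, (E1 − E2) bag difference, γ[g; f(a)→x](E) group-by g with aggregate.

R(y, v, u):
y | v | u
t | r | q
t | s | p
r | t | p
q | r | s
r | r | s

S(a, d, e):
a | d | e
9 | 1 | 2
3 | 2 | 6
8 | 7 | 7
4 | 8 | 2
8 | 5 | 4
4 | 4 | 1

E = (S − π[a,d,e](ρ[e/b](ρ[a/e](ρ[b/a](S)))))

Subexpression sizes:
  S → 6
  S → 6
  ρ[b/a](S) → 6
  ρ[a/e](ρ[b/a](S)) → 6
  ρ[e/b](ρ[a/e](ρ[b/a](S))) → 6
  π[a,d,e](ρ[e/b](ρ[a/e](ρ[b/a](S)))) → 6
  (S − π[a,d,e](ρ[e/b](ρ[a/e](ρ[b/a](S))))) → 6

|E| = 6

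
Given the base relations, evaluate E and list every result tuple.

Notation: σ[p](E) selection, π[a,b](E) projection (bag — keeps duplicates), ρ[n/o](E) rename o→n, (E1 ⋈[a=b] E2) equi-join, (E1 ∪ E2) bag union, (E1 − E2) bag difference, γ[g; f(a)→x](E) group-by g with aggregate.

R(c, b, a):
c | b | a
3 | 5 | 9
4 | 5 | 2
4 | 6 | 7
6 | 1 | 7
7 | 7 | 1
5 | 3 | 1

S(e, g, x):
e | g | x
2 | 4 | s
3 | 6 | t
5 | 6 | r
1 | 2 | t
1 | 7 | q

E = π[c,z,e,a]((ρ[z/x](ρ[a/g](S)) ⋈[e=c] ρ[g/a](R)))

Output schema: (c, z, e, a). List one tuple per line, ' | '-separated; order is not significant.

Per-node cardinality:
  S → 5
  ρ[a/g](S) → 5
  ρ[z/x](ρ[a/g](S)) → 5
  R → 6
  ρ[g/a](R) → 6
  (ρ[z/x](ρ[a/g](S)) ⋈[e=c] ρ[g/a](R)) → 2
  π[c,z,e,a]((ρ[z/x](ρ[a/g](S)) ⋈[e=c] ρ[g/a](R))) → 2

== RESULT ==
c | z | e | a
3 | t | 3 | 6
5 | r | 5 | 6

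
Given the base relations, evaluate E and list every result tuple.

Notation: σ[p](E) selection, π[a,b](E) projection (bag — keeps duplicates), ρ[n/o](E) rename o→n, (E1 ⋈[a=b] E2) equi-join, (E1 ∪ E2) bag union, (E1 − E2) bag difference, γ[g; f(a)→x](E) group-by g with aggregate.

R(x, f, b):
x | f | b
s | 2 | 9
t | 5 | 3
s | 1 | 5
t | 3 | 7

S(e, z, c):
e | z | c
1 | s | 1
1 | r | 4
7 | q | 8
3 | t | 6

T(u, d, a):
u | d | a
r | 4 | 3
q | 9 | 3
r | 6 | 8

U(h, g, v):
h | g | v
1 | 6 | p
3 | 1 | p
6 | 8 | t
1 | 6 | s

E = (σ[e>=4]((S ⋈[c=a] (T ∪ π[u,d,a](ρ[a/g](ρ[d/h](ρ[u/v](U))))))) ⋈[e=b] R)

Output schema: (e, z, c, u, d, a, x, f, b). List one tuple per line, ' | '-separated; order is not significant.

Per-node cardinality:
  S → 4
  T → 3
  U → 4
  ρ[u/v](U) → 4
  ρ[d/h](ρ[u/v](U)) → 4
  ρ[a/g](ρ[d/h](ρ[u/v](U))) → 4
  π[u,d,a](ρ[a/g](ρ[d/h](ρ[u/v](U)))) → 4
  (T ∪ π[u,d,a](ρ[a/g](ρ[d/h](ρ[u/v](U))))) → 7
  (S ⋈[c=a] (T ∪ π[u,d,a](ρ[a/g](ρ[d/h](ρ[u/v](U)))))) → 5
  σ[e>=4]((S ⋈[c=a] (T ∪ π[u,d,a](ρ[a/g](ρ[d/h](ρ[u/v](U))))))) → 2
  R → 4
  (σ[e>=4]((S ⋈[c=a] (T ∪ π[u,d,a](ρ[a/g](ρ[d/h](ρ[u/v](U))))))) ⋈[e=b] R) → 2

== RESULT ==
e | z | c | u | d | a | x | f | b
7 | q | 8 | r | 6 | 8 | t | 3 | 7
7 | q | 8 | t | 6 | 8 | t | 3 | 7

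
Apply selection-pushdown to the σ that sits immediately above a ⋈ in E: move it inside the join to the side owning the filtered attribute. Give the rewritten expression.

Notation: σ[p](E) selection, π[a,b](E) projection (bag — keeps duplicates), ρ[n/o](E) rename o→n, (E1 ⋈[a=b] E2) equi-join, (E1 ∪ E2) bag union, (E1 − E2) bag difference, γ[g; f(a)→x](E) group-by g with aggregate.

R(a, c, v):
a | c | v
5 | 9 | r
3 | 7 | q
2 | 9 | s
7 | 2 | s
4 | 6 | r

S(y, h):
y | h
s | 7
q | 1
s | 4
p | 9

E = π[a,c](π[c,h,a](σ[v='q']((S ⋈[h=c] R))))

σ filters on v, owned by the right side.
E' = π[a,c](π[c,h,a]((S ⋈[h=c] σ[v='q'](R))))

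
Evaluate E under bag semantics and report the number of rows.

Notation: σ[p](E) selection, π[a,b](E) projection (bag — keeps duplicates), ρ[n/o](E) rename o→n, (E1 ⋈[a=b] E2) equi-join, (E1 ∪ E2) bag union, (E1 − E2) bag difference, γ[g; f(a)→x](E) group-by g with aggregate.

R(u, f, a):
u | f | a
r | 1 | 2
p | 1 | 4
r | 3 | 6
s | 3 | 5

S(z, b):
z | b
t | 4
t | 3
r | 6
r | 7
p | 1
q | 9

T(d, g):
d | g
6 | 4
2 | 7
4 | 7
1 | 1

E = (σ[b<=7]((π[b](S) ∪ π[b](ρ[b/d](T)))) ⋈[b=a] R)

Per-node cardinality:
  S → 6
  π[b](S) → 6
  T → 4
  ρ[b/d](T) → 4
  π[b](ρ[b/d](T)) → 4
  (π[b](S) ∪ π[b](ρ[b/d](T))) → 10
  σ[b<=7]((π[b](S) ∪ π[b](ρ[b/d](T)))) → 9
  R → 4
  (σ[b<=7]((π[b](S) ∪ π[b](ρ[b/d](T)))) ⋈[b=a] R) → 5

|E| = 5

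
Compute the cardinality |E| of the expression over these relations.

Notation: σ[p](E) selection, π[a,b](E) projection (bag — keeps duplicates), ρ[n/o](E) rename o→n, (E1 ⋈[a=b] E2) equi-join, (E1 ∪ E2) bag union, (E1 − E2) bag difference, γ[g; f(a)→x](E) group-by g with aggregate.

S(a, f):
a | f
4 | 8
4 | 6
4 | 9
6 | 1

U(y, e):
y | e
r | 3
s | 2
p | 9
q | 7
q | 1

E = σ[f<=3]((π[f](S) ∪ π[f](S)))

Per-node cardinality:
  S → 4
  π[f](S) → 4
  S → 4
  π[f](S) → 4
  (π[f](S) ∪ π[f](S)) → 8
  σ[f<=3]((π[f](S) ∪ π[f](S))) → 2

|E| = 2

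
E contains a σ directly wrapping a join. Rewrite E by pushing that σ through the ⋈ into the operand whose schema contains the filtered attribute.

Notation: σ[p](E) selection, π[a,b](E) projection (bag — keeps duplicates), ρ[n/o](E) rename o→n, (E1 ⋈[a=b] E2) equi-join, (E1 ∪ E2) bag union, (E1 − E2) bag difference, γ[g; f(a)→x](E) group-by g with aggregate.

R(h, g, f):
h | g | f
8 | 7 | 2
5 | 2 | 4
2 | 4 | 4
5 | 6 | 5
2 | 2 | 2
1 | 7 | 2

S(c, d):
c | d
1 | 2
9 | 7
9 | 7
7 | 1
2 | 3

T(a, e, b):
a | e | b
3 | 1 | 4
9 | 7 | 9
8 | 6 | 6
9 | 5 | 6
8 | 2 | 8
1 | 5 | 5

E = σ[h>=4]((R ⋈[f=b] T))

σ filters on h, owned by the left side.
E' = (σ[h>=4](R) ⋈[f=b] T)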